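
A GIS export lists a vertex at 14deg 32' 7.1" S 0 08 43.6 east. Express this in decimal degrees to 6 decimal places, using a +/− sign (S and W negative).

-14.535306, 0.145444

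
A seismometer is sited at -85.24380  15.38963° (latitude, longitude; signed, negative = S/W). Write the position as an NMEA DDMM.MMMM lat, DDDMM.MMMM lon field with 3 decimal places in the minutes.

Latitude is negative → S; |value| = 85.243800
Latitude: 85° + 0.243800 × 60 = 85° 14.62800′
Longitude: fractional part 0.389630 → 23.37780 minutes

8514.628,S / 01523.378,E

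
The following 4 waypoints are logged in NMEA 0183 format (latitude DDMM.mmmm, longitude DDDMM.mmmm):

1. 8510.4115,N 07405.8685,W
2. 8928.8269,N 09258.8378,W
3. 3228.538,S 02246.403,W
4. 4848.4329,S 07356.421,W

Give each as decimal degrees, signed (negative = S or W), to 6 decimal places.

1. 85.173525, -74.097808
2. 89.480448, -92.980630
3. -32.475633, -22.773383
4. -48.807215, -73.940350

Point 1:
  φ: degrees = first 2 digits = 85, minutes = 10.4115; 85 + 10.4115/60 = 85.1735250
  N → positive
  Lon: split at 3 digits → 074° and 5.8685′; 74 + 5.8685/60 = 74.0978083
  hemisphere W, so the sign is −
Point 2:
  Latitude: degrees = first 2 digits = 89, minutes = 28.8269; 89 + 28.8269/60 = 89.4804483
  N ⇒ keep positive
  Lon: split at 3 digits → 092° and 58.8378′; 92 + 58.8378/60 = 92.9806300
  hemisphere W, so the sign is −
Point 3:
  Latitude: split at 2 digits → 32° and 28.538′; 32 + 28.538/60 = 32.4756333
  S → negative
  λ: degrees = first 3 digits = 22, minutes = 46.403; 22 + 46.403/60 = 22.7733833
  hemisphere W, so the sign is −
Point 4:
  φ: degrees = first 2 digits = 48, minutes = 48.4329; 48 + 48.4329/60 = 48.8072150
  hemisphere S, so the sign is −
  Longitude: degrees = first 3 digits = 73, minutes = 56.421; 73 + 56.421/60 = 73.9403500
  W → negative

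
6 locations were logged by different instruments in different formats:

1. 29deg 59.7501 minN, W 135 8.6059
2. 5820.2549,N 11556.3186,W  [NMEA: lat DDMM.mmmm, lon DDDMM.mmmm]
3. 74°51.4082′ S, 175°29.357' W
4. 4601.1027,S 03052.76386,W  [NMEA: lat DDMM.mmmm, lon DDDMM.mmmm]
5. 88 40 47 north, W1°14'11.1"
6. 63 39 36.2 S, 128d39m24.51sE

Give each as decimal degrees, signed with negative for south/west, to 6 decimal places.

1. 29.995835, -135.143432
2. 58.337582, -115.938643
3. -74.856803, -175.489283
4. -46.018378, -30.879398
5. 88.679722, -1.236417
6. -63.660056, 128.656808

Point 1:
  φ: 59.7501′ = 0.995835°; total 29.9958350
  N ⇒ keep positive
  Lon: 8.6059′ = 0.143432°; total 135.1434317
  W → negative
Point 2:
  Latitude: split at 2 digits → 58° and 20.2549′; 58 + 20.2549/60 = 58.3375817
  N ⇒ keep positive
  λ: split at 3 digits → 115° and 56.3186′; 115 + 56.3186/60 = 115.9386433
  W → negative
Point 3:
  Lat: 51.4082′ = 0.856803°; total 74.8568033
  hemisphere S, so the sign is −
  Lon: 175 + 29.357/60 = 175.4892833
  W ⇒ negate
Point 4:
  Latitude: split at 2 digits → 46° and 1.1027′; 46 + 1.1027/60 = 46.0183783
  hemisphere S, so the sign is −
  Longitude: degrees = first 3 digits = 30, minutes = 52.76386; 30 + 52.76386/60 = 30.8793977
  W → negative
Point 5:
  Latitude: 88° + 40/60 + 47/3600 = 88 + 0.666667 + 0.013056 = 88.6797222
  N ⇒ keep positive
  Lon: 1° + 14/60 + 11.1/3600 = 1 + 0.233333 + 0.003083 = 1.2364167
  hemisphere W, so the sign is −
Point 6:
  Latitude: 39′ + 36.2″ = 39.60333′; 63 + 39.60333/60 = 63.6600556
  S ⇒ negate
  Longitude: 128° + 39/60 + 24.51/3600 = 128 + 0.650000 + 0.006808 = 128.6568083
  E → positive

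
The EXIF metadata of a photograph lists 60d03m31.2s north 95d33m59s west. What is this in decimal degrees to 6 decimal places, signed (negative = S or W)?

Lat: 3′ + 31.2″ = 3.52000′; 60 + 3.52000/60 = 60.0586667
N ⇒ keep positive
Longitude: 33′ + 59″ = 33.98333′; 95 + 33.98333/60 = 95.5663889
W → negative

60.058667, -95.566389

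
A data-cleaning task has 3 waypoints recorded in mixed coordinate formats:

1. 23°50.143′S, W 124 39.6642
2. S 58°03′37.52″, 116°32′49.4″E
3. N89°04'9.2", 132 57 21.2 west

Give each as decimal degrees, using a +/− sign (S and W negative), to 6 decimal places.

1. -23.835717, -124.661070
2. -58.060422, 116.547056
3. 89.069222, -132.955889

Point 1:
  Latitude: 50.143′ = 0.835717°; total 23.8357167
  S ⇒ negate
  Lon: 39.6642′ = 0.661070°; total 124.6610700
  W ⇒ negate
Point 2:
  φ: 58° + 3/60 + 37.52/3600 = 58 + 0.050000 + 0.010422 = 58.0604222
  hemisphere S, so the sign is −
  Lon: 116° + 32/60 + 49.4/3600 = 116 + 0.533333 + 0.013722 = 116.5470556
  E → positive
Point 3:
  Latitude: 4′ + 9.2″ = 4.15333′; 89 + 4.15333/60 = 89.0692222
  N ⇒ keep positive
  Longitude: 132 + 57/60 + 21.2/3600 = 132.9558889
  W ⇒ negate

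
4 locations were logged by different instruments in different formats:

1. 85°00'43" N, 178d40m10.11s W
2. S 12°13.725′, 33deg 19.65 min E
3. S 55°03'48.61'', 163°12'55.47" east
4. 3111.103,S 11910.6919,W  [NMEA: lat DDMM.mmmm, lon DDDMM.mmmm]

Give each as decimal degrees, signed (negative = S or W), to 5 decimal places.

Point 1:
  Latitude: 0′ + 43″ = 0.71667′; 85 + 0.71667/60 = 85.011944
  N → positive
  Longitude: 178° + 40/60 + 10.11/3600 = 178 + 0.666667 + 0.002808 = 178.669475
  W ⇒ negate
Point 2:
  φ: 13.725′ = 0.228750°; total 12.228750
  S → negative
  Longitude: 33 + 19.65/60 = 33.327500
  E → positive
Point 3:
  Latitude: 55 + 3/60 + 48.61/3600 = 55.063503
  hemisphere S, so the sign is −
  λ: 163° + 12/60 + 55.47/3600 = 163 + 0.200000 + 0.015408 = 163.215408
  E ⇒ keep positive
Point 4:
  φ: split at 2 digits → 31° and 11.103′; 31 + 11.103/60 = 31.185050
  S → negative
  λ: degrees = first 3 digits = 119, minutes = 10.6919; 119 + 10.6919/60 = 119.178198
  W → negative

1. 85.01194, -178.66948
2. -12.22875, 33.32750
3. -55.06350, 163.21541
4. -31.18505, -119.17820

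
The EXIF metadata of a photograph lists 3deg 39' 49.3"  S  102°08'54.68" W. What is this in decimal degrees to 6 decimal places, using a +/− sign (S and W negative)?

-3.663694, -102.148522

φ: 3° + 39/60 + 49.3/3600 = 3 + 0.650000 + 0.013694 = 3.6636944
S ⇒ negate
Lon: 102 + 8/60 + 54.68/3600 = 102.1485222
W ⇒ negate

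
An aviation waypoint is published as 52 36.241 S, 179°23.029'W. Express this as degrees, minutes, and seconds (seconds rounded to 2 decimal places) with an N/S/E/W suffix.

φ: 36.24100′ → 36′ and 0.24100 × 60 = 14.4600″
λ: fractional minutes 0.02900 × 60 = 1.7400″

52°36′14.46″ S, 179°23′1.74″ W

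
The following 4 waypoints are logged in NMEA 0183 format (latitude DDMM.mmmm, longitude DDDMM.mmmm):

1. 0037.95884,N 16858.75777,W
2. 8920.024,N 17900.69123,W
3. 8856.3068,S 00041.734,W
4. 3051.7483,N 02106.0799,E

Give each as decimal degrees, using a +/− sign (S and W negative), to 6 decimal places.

1. 0.632647, -168.979296
2. 89.333733, -179.011521
3. -88.938447, -0.695567
4. 30.862472, 21.101332

Point 1:
  Lat: degrees = first 2 digits = 0, minutes = 37.95884; 0 + 37.95884/60 = 0.6326473
  N → positive
  Longitude: split at 3 digits → 168° and 58.75777′; 168 + 58.75777/60 = 168.9792962
  hemisphere W, so the sign is −
Point 2:
  Lat: split at 2 digits → 89° and 20.024′; 89 + 20.024/60 = 89.3337333
  N → positive
  Longitude: split at 3 digits → 179° and 0.69123′; 179 + 0.69123/60 = 179.0115205
  W → negative
Point 3:
  φ: split at 2 digits → 88° and 56.3068′; 88 + 56.3068/60 = 88.9384467
  hemisphere S, so the sign is −
  Longitude: degrees = first 3 digits = 0, minutes = 41.734; 0 + 41.734/60 = 0.6955667
  W ⇒ negate
Point 4:
  Lat: split at 2 digits → 30° and 51.7483′; 30 + 51.7483/60 = 30.8624717
  N → positive
  Lon: degrees = first 3 digits = 21, minutes = 6.0799; 21 + 6.0799/60 = 21.1013317
  E → positive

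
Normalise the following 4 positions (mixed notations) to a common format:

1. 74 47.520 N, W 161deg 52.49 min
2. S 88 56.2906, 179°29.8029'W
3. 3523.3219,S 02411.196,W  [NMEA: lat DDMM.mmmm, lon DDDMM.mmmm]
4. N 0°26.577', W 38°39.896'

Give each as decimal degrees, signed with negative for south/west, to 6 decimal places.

Point 1:
  φ: 74 + 47.52/60 = 74.7920000
  N → positive
  Longitude: 161 + 52.49/60 = 161.8748333
  hemisphere W, so the sign is −
Point 2:
  Lat: 56.2906′ = 0.938177°; total 88.9381767
  S → negative
  Lon: 179 + 29.8029/60 = 179.4967150
  W → negative
Point 3:
  Lat: degrees = first 2 digits = 35, minutes = 23.3219; 35 + 23.3219/60 = 35.3886983
  S → negative
  λ: degrees = first 3 digits = 24, minutes = 11.196; 24 + 11.196/60 = 24.1866000
  hemisphere W, so the sign is −
Point 4:
  Lat: 0 + 26.577/60 = 0.4429500
  N ⇒ keep positive
  Lon: 39.896′ = 0.664933°; total 38.6649333
  W → negative

1. 74.792000, -161.874833
2. -88.938177, -179.496715
3. -35.388698, -24.186600
4. 0.442950, -38.664933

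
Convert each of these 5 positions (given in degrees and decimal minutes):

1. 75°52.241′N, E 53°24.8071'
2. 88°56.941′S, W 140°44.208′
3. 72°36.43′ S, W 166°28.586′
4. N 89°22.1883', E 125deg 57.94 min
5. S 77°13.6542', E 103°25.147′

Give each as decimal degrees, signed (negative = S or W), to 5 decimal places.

Point 1:
  Latitude: 75 + 52.241/60 = 75.870683
  N → positive
  Lon: 53 + 24.8071/60 = 53.413452
  E ⇒ keep positive
Point 2:
  Latitude: 88 + 56.941/60 = 88.949017
  hemisphere S, so the sign is −
  Lon: 44.208′ = 0.736800°; total 140.736800
  W → negative
Point 3:
  Lat: 36.43′ = 0.607167°; total 72.607167
  S ⇒ negate
  Longitude: 166 + 28.586/60 = 166.476433
  W → negative
Point 4:
  Latitude: 89 + 22.1883/60 = 89.369805
  N ⇒ keep positive
  λ: 125 + 57.94/60 = 125.965667
  E → positive
Point 5:
  Latitude: 13.6542′ = 0.227570°; total 77.227570
  S ⇒ negate
  λ: 25.147′ = 0.419117°; total 103.419117
  E ⇒ keep positive

1. 75.87068, 53.41345
2. -88.94902, -140.73680
3. -72.60717, -166.47643
4. 89.36981, 125.96567
5. -77.22757, 103.41912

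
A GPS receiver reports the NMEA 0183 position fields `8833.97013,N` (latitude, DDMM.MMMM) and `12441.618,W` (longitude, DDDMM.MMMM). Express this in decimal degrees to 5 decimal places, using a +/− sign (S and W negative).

Latitude: degrees = first 2 digits = 88, minutes = 33.97013; 88 + 33.97013/60 = 88.566169
N ⇒ keep positive
λ: degrees = first 3 digits = 124, minutes = 41.618; 124 + 41.618/60 = 124.693633
W → negative

88.56617, -124.69363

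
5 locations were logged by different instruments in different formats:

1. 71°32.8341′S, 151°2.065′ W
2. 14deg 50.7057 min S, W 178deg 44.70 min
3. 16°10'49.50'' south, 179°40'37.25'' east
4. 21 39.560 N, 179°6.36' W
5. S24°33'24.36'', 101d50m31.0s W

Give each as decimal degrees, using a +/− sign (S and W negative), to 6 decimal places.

1. -71.547235, -151.034417
2. -14.845095, -178.745000
3. -16.180417, 179.677014
4. 21.659333, -179.106000
5. -24.556767, -101.841944

Point 1:
  Latitude: 71 + 32.8341/60 = 71.5472350
  hemisphere S, so the sign is −
  Longitude: 2.065′ = 0.034417°; total 151.0344167
  W → negative
Point 2:
  Lat: 50.7057′ = 0.845095°; total 14.8450950
  S → negative
  Longitude: 178 + 44.7/60 = 178.7450000
  W → negative
Point 3:
  Lat: 16 + 10/60 + 49.5/3600 = 16.1804167
  S ⇒ negate
  Longitude: 179 + 40/60 + 37.25/3600 = 179.6770139
  E → positive
Point 4:
  Lat: 21 + 39.56/60 = 21.6593333
  N ⇒ keep positive
  λ: 6.36′ = 0.106000°; total 179.1060000
  W → negative
Point 5:
  φ: 24° + 33/60 + 24.36/3600 = 24 + 0.550000 + 0.006767 = 24.5567667
  S ⇒ negate
  Lon: 101 + 50/60 + 31/3600 = 101.8419444
  W → negative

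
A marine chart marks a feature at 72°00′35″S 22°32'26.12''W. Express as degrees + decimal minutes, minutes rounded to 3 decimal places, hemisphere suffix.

72° 0.583′ S, 22° 32.435′ W

Latitude: 0 + 35/60 = 0.58333′
Lon: 32 + 26.12/60 = 32.43533′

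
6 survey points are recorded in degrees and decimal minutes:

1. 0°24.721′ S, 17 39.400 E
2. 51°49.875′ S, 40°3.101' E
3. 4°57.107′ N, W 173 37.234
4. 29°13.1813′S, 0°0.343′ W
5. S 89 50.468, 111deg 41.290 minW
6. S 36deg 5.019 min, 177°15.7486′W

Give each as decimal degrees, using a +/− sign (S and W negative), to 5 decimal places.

Point 1:
  φ: 0 + 24.721/60 = 0.412017
  S ⇒ negate
  λ: 39.4′ = 0.656667°; total 17.656667
  E ⇒ keep positive
Point 2:
  Latitude: 51 + 49.875/60 = 51.831250
  hemisphere S, so the sign is −
  Lon: 40 + 3.101/60 = 40.051683
  E ⇒ keep positive
Point 3:
  Latitude: 57.107′ = 0.951783°; total 4.951783
  N → positive
  Longitude: 173 + 37.234/60 = 173.620567
  hemisphere W, so the sign is −
Point 4:
  φ: 13.1813′ = 0.219688°; total 29.219688
  hemisphere S, so the sign is −
  Lon: 0 + 0.343/60 = 0.005717
  hemisphere W, so the sign is −
Point 5:
  φ: 89 + 50.468/60 = 89.841133
  S → negative
  Lon: 41.29′ = 0.688167°; total 111.688167
  W ⇒ negate
Point 6:
  Lat: 36 + 5.019/60 = 36.083650
  S → negative
  Lon: 177 + 15.7486/60 = 177.262477
  W ⇒ negate

1. -0.41202, 17.65667
2. -51.83125, 40.05168
3. 4.95178, -173.62057
4. -29.21969, -0.00572
5. -89.84113, -111.68817
6. -36.08365, -177.26248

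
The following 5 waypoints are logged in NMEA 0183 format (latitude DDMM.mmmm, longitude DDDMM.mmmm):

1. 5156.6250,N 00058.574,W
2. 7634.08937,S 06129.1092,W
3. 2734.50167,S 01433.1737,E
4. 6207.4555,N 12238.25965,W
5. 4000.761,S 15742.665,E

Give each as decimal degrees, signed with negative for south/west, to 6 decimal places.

1. 51.943750, -0.976233
2. -76.568156, -61.485153
3. -27.575028, 14.552895
4. 62.124258, -122.637661
5. -40.012683, 157.711083

Point 1:
  Lat: degrees = first 2 digits = 51, minutes = 56.625; 51 + 56.625/60 = 51.9437500
  N → positive
  Lon: degrees = first 3 digits = 0, minutes = 58.574; 0 + 58.574/60 = 0.9762333
  W → negative
Point 2:
  Latitude: split at 2 digits → 76° and 34.08937′; 76 + 34.08937/60 = 76.5681562
  hemisphere S, so the sign is −
  Longitude: degrees = first 3 digits = 61, minutes = 29.1092; 61 + 29.1092/60 = 61.4851533
  W ⇒ negate
Point 3:
  Latitude: degrees = first 2 digits = 27, minutes = 34.50167; 27 + 34.50167/60 = 27.5750278
  S → negative
  Lon: split at 3 digits → 014° and 33.1737′; 14 + 33.1737/60 = 14.5528950
  E → positive
Point 4:
  Latitude: split at 2 digits → 62° and 7.4555′; 62 + 7.4555/60 = 62.1242583
  N ⇒ keep positive
  Longitude: degrees = first 3 digits = 122, minutes = 38.25965; 122 + 38.25965/60 = 122.6376608
  hemisphere W, so the sign is −
Point 5:
  Latitude: degrees = first 2 digits = 40, minutes = 0.761; 40 + 0.761/60 = 40.0126833
  S → negative
  Longitude: degrees = first 3 digits = 157, minutes = 42.665; 157 + 42.665/60 = 157.7110833
  E → positive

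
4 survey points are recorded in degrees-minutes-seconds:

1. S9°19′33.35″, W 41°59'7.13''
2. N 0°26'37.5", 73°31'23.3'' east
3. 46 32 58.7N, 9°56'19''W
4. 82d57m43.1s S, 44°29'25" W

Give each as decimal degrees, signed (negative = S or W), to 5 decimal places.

1. -9.32593, -41.98531
2. 0.44375, 73.52314
3. 46.54964, -9.93861
4. -82.96197, -44.49028

Point 1:
  Latitude: 9 + 19/60 + 33.35/3600 = 9.325931
  hemisphere S, so the sign is −
  Lon: 59′ + 7.13″ = 59.11883′; 41 + 59.11883/60 = 41.985314
  hemisphere W, so the sign is −
Point 2:
  φ: 0 + 26/60 + 37.5/3600 = 0.443750
  N → positive
  λ: 31′ + 23.3″ = 31.38833′; 73 + 31.38833/60 = 73.523139
  E → positive
Point 3:
  φ: 46 + 32/60 + 58.7/3600 = 46.549639
  N ⇒ keep positive
  Longitude: 9 + 56/60 + 19/3600 = 9.938611
  W ⇒ negate
Point 4:
  φ: 57′ + 43.1″ = 57.71833′; 82 + 57.71833/60 = 82.961972
  S ⇒ negate
  λ: 44° + 29/60 + 25/3600 = 44 + 0.483333 + 0.006944 = 44.490278
  hemisphere W, so the sign is −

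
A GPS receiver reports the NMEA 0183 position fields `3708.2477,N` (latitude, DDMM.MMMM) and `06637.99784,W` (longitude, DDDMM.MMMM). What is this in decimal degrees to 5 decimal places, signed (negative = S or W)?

φ: split at 2 digits → 37° and 8.2477′; 37 + 8.2477/60 = 37.137462
N → positive
λ: split at 3 digits → 066° and 37.99784′; 66 + 37.99784/60 = 66.633297
hemisphere W, so the sign is −

37.13746, -66.63330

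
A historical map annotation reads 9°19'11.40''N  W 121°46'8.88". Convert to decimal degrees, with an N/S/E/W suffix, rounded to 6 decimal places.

Latitude: 19′ + 11.4″ = 19.19000′; 9 + 19.19000/60 = 9.3198333
Longitude: 121 + 46/60 + 8.88/3600 = 121.7691333

9.319833° N, 121.769133° W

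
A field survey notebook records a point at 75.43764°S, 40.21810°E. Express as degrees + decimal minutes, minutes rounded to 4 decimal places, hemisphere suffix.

Latitude: fractional part 0.437640 → 26.258400 minutes
λ: fractional part 0.218100 → 13.086000 minutes

75° 26.2584′ S, 40° 13.0860′ E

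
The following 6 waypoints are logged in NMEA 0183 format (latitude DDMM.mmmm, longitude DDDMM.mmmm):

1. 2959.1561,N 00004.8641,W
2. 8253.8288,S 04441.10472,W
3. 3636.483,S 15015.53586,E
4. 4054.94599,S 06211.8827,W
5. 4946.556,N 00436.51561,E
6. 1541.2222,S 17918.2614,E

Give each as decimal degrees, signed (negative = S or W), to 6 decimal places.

1. 29.985935, -0.081068
2. -82.897147, -44.685079
3. -36.608050, 150.258931
4. -40.915767, -62.198045
5. 49.775933, 4.608594
6. -15.687037, 179.304357

Point 1:
  Lat: split at 2 digits → 29° and 59.1561′; 29 + 59.1561/60 = 29.9859350
  N ⇒ keep positive
  Longitude: split at 3 digits → 000° and 4.8641′; 0 + 4.8641/60 = 0.0810683
  W ⇒ negate
Point 2:
  Lat: split at 2 digits → 82° and 53.8288′; 82 + 53.8288/60 = 82.8971467
  hemisphere S, so the sign is −
  Lon: degrees = first 3 digits = 44, minutes = 41.10472; 44 + 41.10472/60 = 44.6850787
  hemisphere W, so the sign is −
Point 3:
  Latitude: degrees = first 2 digits = 36, minutes = 36.483; 36 + 36.483/60 = 36.6080500
  S ⇒ negate
  Longitude: degrees = first 3 digits = 150, minutes = 15.53586; 150 + 15.53586/60 = 150.2589310
  E → positive
Point 4:
  φ: degrees = first 2 digits = 40, minutes = 54.94599; 40 + 54.94599/60 = 40.9157665
  hemisphere S, so the sign is −
  Lon: degrees = first 3 digits = 62, minutes = 11.8827; 62 + 11.8827/60 = 62.1980450
  hemisphere W, so the sign is −
Point 5:
  Latitude: split at 2 digits → 49° and 46.556′; 49 + 46.556/60 = 49.7759333
  N → positive
  Lon: split at 3 digits → 004° and 36.51561′; 4 + 36.51561/60 = 4.6085935
  E → positive
Point 6:
  Lat: split at 2 digits → 15° and 41.2222′; 15 + 41.2222/60 = 15.6870367
  S → negative
  Longitude: degrees = first 3 digits = 179, minutes = 18.2614; 179 + 18.2614/60 = 179.3043567
  E ⇒ keep positive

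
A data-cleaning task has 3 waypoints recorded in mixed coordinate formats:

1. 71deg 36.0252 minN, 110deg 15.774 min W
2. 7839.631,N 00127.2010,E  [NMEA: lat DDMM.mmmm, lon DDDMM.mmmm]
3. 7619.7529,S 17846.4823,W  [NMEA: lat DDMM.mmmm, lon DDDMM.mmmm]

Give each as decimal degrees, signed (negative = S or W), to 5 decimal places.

Point 1:
  φ: 36.0252′ = 0.600420°; total 71.600420
  N → positive
  Longitude: 15.774′ = 0.262900°; total 110.262900
  W → negative
Point 2:
  Lat: degrees = first 2 digits = 78, minutes = 39.631; 78 + 39.631/60 = 78.660517
  N → positive
  Longitude: degrees = first 3 digits = 1, minutes = 27.201; 1 + 27.201/60 = 1.453350
  E → positive
Point 3:
  Latitude: split at 2 digits → 76° and 19.7529′; 76 + 19.7529/60 = 76.329215
  hemisphere S, so the sign is −
  Lon: degrees = first 3 digits = 178, minutes = 46.4823; 178 + 46.4823/60 = 178.774705
  W ⇒ negate

1. 71.60042, -110.26290
2. 78.66052, 1.45335
3. -76.32922, -178.77471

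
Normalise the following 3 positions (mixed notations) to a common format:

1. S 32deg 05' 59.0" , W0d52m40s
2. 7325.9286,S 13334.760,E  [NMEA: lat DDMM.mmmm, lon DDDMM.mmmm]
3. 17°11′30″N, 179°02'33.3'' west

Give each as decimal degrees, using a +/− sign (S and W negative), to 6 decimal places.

Point 1:
  Lat: 5′ + 59″ = 5.98333′; 32 + 5.98333/60 = 32.0997222
  S ⇒ negate
  Longitude: 0 + 52/60 + 40/3600 = 0.8777778
  W → negative
Point 2:
  Latitude: split at 2 digits → 73° and 25.9286′; 73 + 25.9286/60 = 73.4321433
  S → negative
  Longitude: split at 3 digits → 133° and 34.76′; 133 + 34.76/60 = 133.5793333
  E → positive
Point 3:
  Latitude: 11′ + 30″ = 11.50000′; 17 + 11.50000/60 = 17.1916667
  N → positive
  λ: 179° + 2/60 + 33.3/3600 = 179 + 0.033333 + 0.009250 = 179.0425833
  W ⇒ negate

1. -32.099722, -0.877778
2. -73.432143, 133.579333
3. 17.191667, -179.042583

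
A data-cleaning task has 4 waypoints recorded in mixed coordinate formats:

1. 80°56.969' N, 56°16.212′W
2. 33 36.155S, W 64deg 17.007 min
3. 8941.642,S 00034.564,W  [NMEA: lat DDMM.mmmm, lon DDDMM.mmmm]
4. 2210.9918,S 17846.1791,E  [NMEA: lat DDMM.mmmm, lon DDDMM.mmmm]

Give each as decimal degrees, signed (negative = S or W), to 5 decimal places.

Point 1:
  Lat: 80 + 56.969/60 = 80.949483
  N ⇒ keep positive
  λ: 16.212′ = 0.270200°; total 56.270200
  W → negative
Point 2:
  φ: 36.155′ = 0.602583°; total 33.602583
  hemisphere S, so the sign is −
  λ: 17.007′ = 0.283450°; total 64.283450
  W → negative
Point 3:
  Latitude: split at 2 digits → 89° and 41.642′; 89 + 41.642/60 = 89.694033
  S ⇒ negate
  Longitude: split at 3 digits → 000° and 34.564′; 0 + 34.564/60 = 0.576067
  W → negative
Point 4:
  φ: split at 2 digits → 22° and 10.9918′; 22 + 10.9918/60 = 22.183197
  S → negative
  Longitude: degrees = first 3 digits = 178, minutes = 46.1791; 178 + 46.1791/60 = 178.769652
  E → positive

1. 80.94948, -56.27020
2. -33.60258, -64.28345
3. -89.69403, -0.57607
4. -22.18320, 178.76965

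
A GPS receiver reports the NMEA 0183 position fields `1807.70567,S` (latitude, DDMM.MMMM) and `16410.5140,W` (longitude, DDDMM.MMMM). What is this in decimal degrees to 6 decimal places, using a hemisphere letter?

φ: split at 2 digits → 18° and 7.70567′; 18 + 7.70567/60 = 18.1284278
Longitude: split at 3 digits → 164° and 10.514′; 164 + 10.514/60 = 164.1752333

18.128428° S, 164.175233° W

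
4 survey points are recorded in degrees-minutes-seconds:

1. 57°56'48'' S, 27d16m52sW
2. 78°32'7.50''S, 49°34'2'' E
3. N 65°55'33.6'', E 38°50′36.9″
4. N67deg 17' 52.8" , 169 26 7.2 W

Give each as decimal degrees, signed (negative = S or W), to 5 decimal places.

1. -57.94667, -27.28111
2. -78.53542, 49.56722
3. 65.92600, 38.84358
4. 67.29800, -169.43533

Point 1:
  Lat: 57 + 56/60 + 48/3600 = 57.946667
  S → negative
  λ: 27 + 16/60 + 52/3600 = 27.281111
  W → negative
Point 2:
  Lat: 32′ + 7.5″ = 32.12500′; 78 + 32.12500/60 = 78.535417
  S ⇒ negate
  λ: 34′ + 2″ = 34.03333′; 49 + 34.03333/60 = 49.567222
  E ⇒ keep positive
Point 3:
  Lat: 55′ + 33.6″ = 55.56000′; 65 + 55.56000/60 = 65.926000
  N ⇒ keep positive
  λ: 38 + 50/60 + 36.9/3600 = 38.843583
  E → positive
Point 4:
  Lat: 67 + 17/60 + 52.8/3600 = 67.298000
  N → positive
  Longitude: 26′ + 7.2″ = 26.12000′; 169 + 26.12000/60 = 169.435333
  W → negative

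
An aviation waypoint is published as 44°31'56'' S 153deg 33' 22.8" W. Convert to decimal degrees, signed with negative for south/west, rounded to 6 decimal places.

Lat: 44 + 31/60 + 56/3600 = 44.5322222
S → negative
Longitude: 153 + 33/60 + 22.8/3600 = 153.5563333
W → negative

-44.532222, -153.556333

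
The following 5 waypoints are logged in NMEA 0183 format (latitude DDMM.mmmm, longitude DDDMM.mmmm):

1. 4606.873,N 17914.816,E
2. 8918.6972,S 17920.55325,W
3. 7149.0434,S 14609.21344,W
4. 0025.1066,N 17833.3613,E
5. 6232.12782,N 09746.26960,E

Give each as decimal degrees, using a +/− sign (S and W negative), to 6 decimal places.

1. 46.114550, 179.246933
2. -89.311620, -179.342554
3. -71.817390, -146.153557
4. 0.418443, 178.556022
5. 62.535464, 97.771160

Point 1:
  Latitude: degrees = first 2 digits = 46, minutes = 6.873; 46 + 6.873/60 = 46.1145500
  N ⇒ keep positive
  Lon: degrees = first 3 digits = 179, minutes = 14.816; 179 + 14.816/60 = 179.2469333
  E ⇒ keep positive
Point 2:
  Lat: degrees = first 2 digits = 89, minutes = 18.6972; 89 + 18.6972/60 = 89.3116200
  hemisphere S, so the sign is −
  Longitude: degrees = first 3 digits = 179, minutes = 20.55325; 179 + 20.55325/60 = 179.3425542
  hemisphere W, so the sign is −
Point 3:
  φ: degrees = first 2 digits = 71, minutes = 49.0434; 71 + 49.0434/60 = 71.8173900
  S ⇒ negate
  λ: split at 3 digits → 146° and 9.21344′; 146 + 9.21344/60 = 146.1535573
  hemisphere W, so the sign is −
Point 4:
  Lat: split at 2 digits → 00° and 25.1066′; 0 + 25.1066/60 = 0.4184433
  N ⇒ keep positive
  Lon: split at 3 digits → 178° and 33.3613′; 178 + 33.3613/60 = 178.5560217
  E → positive
Point 5:
  Latitude: degrees = first 2 digits = 62, minutes = 32.12782; 62 + 32.12782/60 = 62.5354637
  N → positive
  Longitude: degrees = first 3 digits = 97, minutes = 46.2696; 97 + 46.2696/60 = 97.7711600
  E → positive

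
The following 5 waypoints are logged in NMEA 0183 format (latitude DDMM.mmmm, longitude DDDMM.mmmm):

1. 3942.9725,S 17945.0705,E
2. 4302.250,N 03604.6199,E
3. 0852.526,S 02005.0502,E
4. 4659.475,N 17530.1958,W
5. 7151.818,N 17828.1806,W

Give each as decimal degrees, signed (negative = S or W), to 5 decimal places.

Point 1:
  Latitude: degrees = first 2 digits = 39, minutes = 42.9725; 39 + 42.9725/60 = 39.716208
  S ⇒ negate
  Lon: degrees = first 3 digits = 179, minutes = 45.0705; 179 + 45.0705/60 = 179.751175
  E ⇒ keep positive
Point 2:
  Latitude: split at 2 digits → 43° and 2.25′; 43 + 2.25/60 = 43.037500
  N ⇒ keep positive
  λ: split at 3 digits → 036° and 4.6199′; 36 + 4.6199/60 = 36.076998
  E → positive
Point 3:
  Latitude: split at 2 digits → 08° and 52.526′; 8 + 52.526/60 = 8.875433
  S ⇒ negate
  λ: split at 3 digits → 020° and 5.0502′; 20 + 5.0502/60 = 20.084170
  E → positive
Point 4:
  Lat: degrees = first 2 digits = 46, minutes = 59.475; 46 + 59.475/60 = 46.991250
  N → positive
  Lon: degrees = first 3 digits = 175, minutes = 30.1958; 175 + 30.1958/60 = 175.503263
  hemisphere W, so the sign is −
Point 5:
  Lat: degrees = first 2 digits = 71, minutes = 51.818; 71 + 51.818/60 = 71.863633
  N → positive
  Longitude: split at 3 digits → 178° and 28.1806′; 178 + 28.1806/60 = 178.469677
  W → negative

1. -39.71621, 179.75118
2. 43.03750, 36.07700
3. -8.87543, 20.08417
4. 46.99125, -175.50326
5. 71.86363, -178.46968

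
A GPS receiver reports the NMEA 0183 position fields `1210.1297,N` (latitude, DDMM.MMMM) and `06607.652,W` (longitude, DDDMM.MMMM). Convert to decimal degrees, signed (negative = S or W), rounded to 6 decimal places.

φ: split at 2 digits → 12° and 10.1297′; 12 + 10.1297/60 = 12.1688283
N → positive
λ: degrees = first 3 digits = 66, minutes = 7.652; 66 + 7.652/60 = 66.1275333
W ⇒ negate

12.168828, -66.127533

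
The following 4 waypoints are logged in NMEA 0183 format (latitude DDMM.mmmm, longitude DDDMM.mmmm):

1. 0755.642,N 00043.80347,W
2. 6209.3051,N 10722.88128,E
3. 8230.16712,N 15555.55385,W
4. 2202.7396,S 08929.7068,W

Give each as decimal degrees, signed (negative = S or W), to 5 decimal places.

1. 7.92737, -0.73006
2. 62.15509, 107.38135
3. 82.50279, -155.92590
4. -22.04566, -89.49511

Point 1:
  Latitude: split at 2 digits → 07° and 55.642′; 7 + 55.642/60 = 7.927367
  N ⇒ keep positive
  Longitude: split at 3 digits → 000° and 43.80347′; 0 + 43.80347/60 = 0.730058
  W ⇒ negate
Point 2:
  Lat: degrees = first 2 digits = 62, minutes = 9.3051; 62 + 9.3051/60 = 62.155085
  N ⇒ keep positive
  Longitude: split at 3 digits → 107° and 22.88128′; 107 + 22.88128/60 = 107.381355
  E ⇒ keep positive
Point 3:
  φ: degrees = first 2 digits = 82, minutes = 30.16712; 82 + 30.16712/60 = 82.502785
  N ⇒ keep positive
  Longitude: split at 3 digits → 155° and 55.55385′; 155 + 55.55385/60 = 155.925898
  hemisphere W, so the sign is −
Point 4:
  Lat: degrees = first 2 digits = 22, minutes = 2.7396; 22 + 2.7396/60 = 22.045660
  S → negative
  λ: degrees = first 3 digits = 89, minutes = 29.7068; 89 + 29.7068/60 = 89.495113
  W → negative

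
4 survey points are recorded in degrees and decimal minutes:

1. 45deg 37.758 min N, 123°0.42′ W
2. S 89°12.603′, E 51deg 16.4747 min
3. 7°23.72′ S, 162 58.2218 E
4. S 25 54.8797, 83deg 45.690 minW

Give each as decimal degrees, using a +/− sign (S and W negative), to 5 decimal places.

1. 45.62930, -123.00700
2. -89.21005, 51.27458
3. -7.39533, 162.97036
4. -25.91466, -83.76150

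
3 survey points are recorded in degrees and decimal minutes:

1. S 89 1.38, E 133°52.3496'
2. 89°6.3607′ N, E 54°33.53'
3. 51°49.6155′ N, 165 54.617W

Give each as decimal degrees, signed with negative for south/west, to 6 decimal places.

Point 1:
  Latitude: 1.38′ = 0.023000°; total 89.0230000
  S ⇒ negate
  Lon: 52.3496′ = 0.872493°; total 133.8724933
  E → positive
Point 2:
  φ: 6.3607′ = 0.106012°; total 89.1060117
  N ⇒ keep positive
  Longitude: 54 + 33.53/60 = 54.5588333
  E → positive
Point 3:
  Latitude: 51 + 49.6155/60 = 51.8269250
  N ⇒ keep positive
  Lon: 54.617′ = 0.910283°; total 165.9102833
  hemisphere W, so the sign is −

1. -89.023000, 133.872493
2. 89.106012, 54.558833
3. 51.826925, -165.910283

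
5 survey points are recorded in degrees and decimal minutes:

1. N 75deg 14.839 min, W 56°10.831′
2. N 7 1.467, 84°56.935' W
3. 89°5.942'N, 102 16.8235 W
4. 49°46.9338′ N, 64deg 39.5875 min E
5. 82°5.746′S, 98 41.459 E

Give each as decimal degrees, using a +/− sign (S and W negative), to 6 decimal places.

Point 1:
  Lat: 75 + 14.839/60 = 75.2473167
  N → positive
  λ: 56 + 10.831/60 = 56.1805167
  W → negative
Point 2:
  Latitude: 7 + 1.467/60 = 7.0244500
  N ⇒ keep positive
  Longitude: 84 + 56.935/60 = 84.9489167
  W → negative
Point 3:
  Lat: 89 + 5.942/60 = 89.0990333
  N → positive
  Lon: 102 + 16.8235/60 = 102.2803917
  hemisphere W, so the sign is −
Point 4:
  Lat: 49 + 46.9338/60 = 49.7822300
  N → positive
  λ: 39.5875′ = 0.659792°; total 64.6597917
  E ⇒ keep positive
Point 5:
  φ: 5.746′ = 0.095767°; total 82.0957667
  S → negative
  Lon: 41.459′ = 0.690983°; total 98.6909833
  E ⇒ keep positive

1. 75.247317, -56.180517
2. 7.024450, -84.948917
3. 89.099033, -102.280392
4. 49.782230, 64.659792
5. -82.095767, 98.690983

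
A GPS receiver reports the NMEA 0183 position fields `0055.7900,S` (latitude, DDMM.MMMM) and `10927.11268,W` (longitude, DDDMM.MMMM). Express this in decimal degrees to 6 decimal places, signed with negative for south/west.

-0.929833, -109.451878

Latitude: degrees = first 2 digits = 0, minutes = 55.79; 0 + 55.79/60 = 0.9298333
S ⇒ negate
Longitude: split at 3 digits → 109° and 27.11268′; 109 + 27.11268/60 = 109.4518780
hemisphere W, so the sign is −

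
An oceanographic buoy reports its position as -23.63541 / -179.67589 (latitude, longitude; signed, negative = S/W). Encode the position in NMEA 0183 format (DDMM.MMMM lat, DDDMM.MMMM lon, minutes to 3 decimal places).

2338.125,S / 17940.553,W

Latitude is negative → S; |value| = 23.635410
Lat: fractional part 0.635410 → 38.12460 minutes
Longitude is negative → W; |value| = 179.675890
Lon: minutes = (179.675890 − 179) × 60 = 40.55340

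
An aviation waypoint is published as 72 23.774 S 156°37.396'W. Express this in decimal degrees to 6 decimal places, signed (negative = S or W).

Lat: 23.774′ = 0.396233°; total 72.3962333
S ⇒ negate
Lon: 156 + 37.396/60 = 156.6232667
W → negative

-72.396233, -156.623267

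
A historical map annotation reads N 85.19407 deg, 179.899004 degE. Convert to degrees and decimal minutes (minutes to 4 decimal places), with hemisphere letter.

85° 11.6442′ N, 179° 53.9402′ E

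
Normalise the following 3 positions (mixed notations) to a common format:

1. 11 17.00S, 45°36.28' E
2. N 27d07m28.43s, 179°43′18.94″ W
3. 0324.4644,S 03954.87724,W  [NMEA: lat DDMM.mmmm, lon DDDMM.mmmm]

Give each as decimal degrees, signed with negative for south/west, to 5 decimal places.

1. -11.28333, 45.60467
2. 27.12456, -179.72193
3. -3.40774, -39.91462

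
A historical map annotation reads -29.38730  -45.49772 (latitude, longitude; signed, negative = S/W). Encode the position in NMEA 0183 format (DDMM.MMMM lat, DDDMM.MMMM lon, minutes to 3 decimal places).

Latitude is negative → S; |value| = 29.387300
Lat: fractional part 0.387300 → 23.23800 minutes
Longitude is negative → W; |value| = 45.497720
λ: minutes = (45.497720 − 45) × 60 = 29.86320

2923.238,S / 04529.863,W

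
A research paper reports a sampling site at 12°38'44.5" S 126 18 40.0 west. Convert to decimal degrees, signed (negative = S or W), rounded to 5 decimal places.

Latitude: 12 + 38/60 + 44.5/3600 = 12.645694
hemisphere S, so the sign is −
λ: 126 + 18/60 + 40/3600 = 126.311111
W ⇒ negate

-12.64569, -126.31111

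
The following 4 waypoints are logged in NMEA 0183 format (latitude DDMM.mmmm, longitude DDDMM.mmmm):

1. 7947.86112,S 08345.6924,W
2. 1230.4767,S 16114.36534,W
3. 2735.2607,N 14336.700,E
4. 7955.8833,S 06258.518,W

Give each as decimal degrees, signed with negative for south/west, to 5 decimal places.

1. -79.79769, -83.76154
2. -12.50795, -161.23942
3. 27.58768, 143.61167
4. -79.93139, -62.97530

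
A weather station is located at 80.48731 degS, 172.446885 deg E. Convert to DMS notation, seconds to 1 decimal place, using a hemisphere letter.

80°29′14.3″ S, 172°26′48.8″ E

Latitude: 0.487310° → 29.23860′; 0.23860 × 60 = 14.316″
Lon: whole degrees 172; 26.81310′ → 26′ and 48.786″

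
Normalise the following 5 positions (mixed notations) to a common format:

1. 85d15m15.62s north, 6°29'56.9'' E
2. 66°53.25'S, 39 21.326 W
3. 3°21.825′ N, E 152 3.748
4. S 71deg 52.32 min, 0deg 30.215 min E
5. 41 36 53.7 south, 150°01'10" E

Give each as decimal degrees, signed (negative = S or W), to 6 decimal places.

1. 85.254339, 6.499139
2. -66.887500, -39.355433
3. 3.363750, 152.062467
4. -71.872000, 0.503583
5. -41.614917, 150.019444

Point 1:
  φ: 85° + 15/60 + 15.62/3600 = 85 + 0.250000 + 0.004339 = 85.2543389
  N ⇒ keep positive
  λ: 6° + 29/60 + 56.9/3600 = 6 + 0.483333 + 0.015806 = 6.4991389
  E → positive
Point 2:
  Lat: 66 + 53.25/60 = 66.8875000
  S ⇒ negate
  Lon: 21.326′ = 0.355433°; total 39.3554333
  W ⇒ negate
Point 3:
  Latitude: 21.825′ = 0.363750°; total 3.3637500
  N ⇒ keep positive
  Longitude: 3.748′ = 0.062467°; total 152.0624667
  E → positive
Point 4:
  Lat: 52.32′ = 0.872000°; total 71.8720000
  hemisphere S, so the sign is −
  Lon: 30.215′ = 0.503583°; total 0.5035833
  E → positive
Point 5:
  φ: 41° + 36/60 + 53.7/3600 = 41 + 0.600000 + 0.014917 = 41.6149167
  hemisphere S, so the sign is −
  Longitude: 1′ + 10″ = 1.16667′; 150 + 1.16667/60 = 150.0194444
  E → positive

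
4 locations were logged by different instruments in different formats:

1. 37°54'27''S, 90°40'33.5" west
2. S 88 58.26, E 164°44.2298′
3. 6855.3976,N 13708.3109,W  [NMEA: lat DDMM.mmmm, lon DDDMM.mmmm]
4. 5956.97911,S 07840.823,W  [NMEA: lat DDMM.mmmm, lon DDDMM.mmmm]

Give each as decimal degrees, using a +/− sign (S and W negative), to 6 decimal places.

Point 1:
  Latitude: 37 + 54/60 + 27/3600 = 37.9075000
  S → negative
  λ: 40′ + 33.5″ = 40.55833′; 90 + 40.55833/60 = 90.6759722
  W → negative
Point 2:
  Latitude: 58.26′ = 0.971000°; total 88.9710000
  hemisphere S, so the sign is −
  Lon: 44.2298′ = 0.737163°; total 164.7371633
  E → positive
Point 3:
  φ: degrees = first 2 digits = 68, minutes = 55.3976; 68 + 55.3976/60 = 68.9232933
  N → positive
  Lon: split at 3 digits → 137° and 8.3109′; 137 + 8.3109/60 = 137.1385150
  W ⇒ negate
Point 4:
  φ: degrees = first 2 digits = 59, minutes = 56.97911; 59 + 56.97911/60 = 59.9496518
  S → negative
  λ: split at 3 digits → 078° and 40.823′; 78 + 40.823/60 = 78.6803833
  W → negative

1. -37.907500, -90.675972
2. -88.971000, 164.737163
3. 68.923293, -137.138515
4. -59.949652, -78.680383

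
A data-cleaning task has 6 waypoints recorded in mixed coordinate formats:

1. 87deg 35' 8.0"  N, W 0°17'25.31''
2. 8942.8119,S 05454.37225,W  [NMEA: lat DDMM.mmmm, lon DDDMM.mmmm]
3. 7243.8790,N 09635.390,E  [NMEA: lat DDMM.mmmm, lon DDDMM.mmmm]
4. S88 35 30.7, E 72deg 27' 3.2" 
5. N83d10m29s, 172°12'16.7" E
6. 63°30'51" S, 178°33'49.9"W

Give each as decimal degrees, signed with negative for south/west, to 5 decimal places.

Point 1:
  Lat: 35′ + 8″ = 35.13333′; 87 + 35.13333/60 = 87.585556
  N → positive
  λ: 0 + 17/60 + 25.31/3600 = 0.290364
  hemisphere W, so the sign is −
Point 2:
  Lat: split at 2 digits → 89° and 42.8119′; 89 + 42.8119/60 = 89.713532
  S ⇒ negate
  λ: degrees = first 3 digits = 54, minutes = 54.37225; 54 + 54.37225/60 = 54.906204
  W → negative
Point 3:
  φ: degrees = first 2 digits = 72, minutes = 43.879; 72 + 43.879/60 = 72.731317
  N → positive
  Longitude: degrees = first 3 digits = 96, minutes = 35.39; 96 + 35.39/60 = 96.589833
  E → positive
Point 4:
  φ: 88° + 35/60 + 30.7/3600 = 88 + 0.583333 + 0.008528 = 88.591861
  S → negative
  Lon: 72 + 27/60 + 3.2/3600 = 72.450889
  E → positive
Point 5:
  φ: 10′ + 29″ = 10.48333′; 83 + 10.48333/60 = 83.174722
  N → positive
  Lon: 172° + 12/60 + 16.7/3600 = 172 + 0.200000 + 0.004639 = 172.204639
  E ⇒ keep positive
Point 6:
  Lat: 63 + 30/60 + 51/3600 = 63.514167
  hemisphere S, so the sign is −
  Longitude: 178 + 33/60 + 49.9/3600 = 178.563861
  W ⇒ negate

1. 87.58556, -0.29036
2. -89.71353, -54.90620
3. 72.73132, 96.58983
4. -88.59186, 72.45089
5. 83.17472, 172.20464
6. -63.51417, -178.56386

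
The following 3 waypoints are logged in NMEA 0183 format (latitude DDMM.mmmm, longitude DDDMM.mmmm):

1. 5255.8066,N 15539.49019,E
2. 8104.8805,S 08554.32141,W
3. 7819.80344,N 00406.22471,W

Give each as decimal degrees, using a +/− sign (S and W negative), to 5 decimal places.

Point 1:
  Latitude: split at 2 digits → 52° and 55.8066′; 52 + 55.8066/60 = 52.930110
  N ⇒ keep positive
  Lon: split at 3 digits → 155° and 39.49019′; 155 + 39.49019/60 = 155.658170
  E → positive
Point 2:
  φ: degrees = first 2 digits = 81, minutes = 4.8805; 81 + 4.8805/60 = 81.081342
  hemisphere S, so the sign is −
  λ: degrees = first 3 digits = 85, minutes = 54.32141; 85 + 54.32141/60 = 85.905357
  hemisphere W, so the sign is −
Point 3:
  φ: degrees = first 2 digits = 78, minutes = 19.80344; 78 + 19.80344/60 = 78.330057
  N ⇒ keep positive
  Lon: degrees = first 3 digits = 4, minutes = 6.22471; 4 + 6.22471/60 = 4.103745
  W → negative

1. 52.93011, 155.65817
2. -81.08134, -85.90536
3. 78.33006, -4.10375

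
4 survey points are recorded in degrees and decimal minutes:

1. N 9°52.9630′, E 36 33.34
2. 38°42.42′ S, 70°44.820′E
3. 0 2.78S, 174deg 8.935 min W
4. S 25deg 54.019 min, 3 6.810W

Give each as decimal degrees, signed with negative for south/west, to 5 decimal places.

1. 9.88272, 36.55567
2. -38.70700, 70.74700
3. -0.04633, -174.14892
4. -25.90032, -3.11350

Point 1:
  Latitude: 52.963′ = 0.882717°; total 9.882717
  N ⇒ keep positive
  Longitude: 36 + 33.34/60 = 36.555667
  E ⇒ keep positive
Point 2:
  φ: 38 + 42.42/60 = 38.707000
  hemisphere S, so the sign is −
  Longitude: 44.82′ = 0.747000°; total 70.747000
  E → positive
Point 3:
  Latitude: 2.78′ = 0.046333°; total 0.046333
  hemisphere S, so the sign is −
  Lon: 174 + 8.935/60 = 174.148917
  W ⇒ negate
Point 4:
  φ: 54.019′ = 0.900317°; total 25.900317
  S → negative
  Lon: 6.81′ = 0.113500°; total 3.113500
  W ⇒ negate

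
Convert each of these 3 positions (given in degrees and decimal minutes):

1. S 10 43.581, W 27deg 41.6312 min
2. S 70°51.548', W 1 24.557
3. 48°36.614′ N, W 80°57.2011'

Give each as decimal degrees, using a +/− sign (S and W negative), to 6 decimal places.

1. -10.726350, -27.693853
2. -70.859133, -1.409283
3. 48.610233, -80.953352

Point 1:
  Latitude: 10 + 43.581/60 = 10.7263500
  hemisphere S, so the sign is −
  Longitude: 27 + 41.6312/60 = 27.6938533
  W → negative
Point 2:
  Latitude: 70 + 51.548/60 = 70.8591333
  S → negative
  Longitude: 24.557′ = 0.409283°; total 1.4092833
  W → negative
Point 3:
  Latitude: 36.614′ = 0.610233°; total 48.6102333
  N ⇒ keep positive
  Longitude: 57.2011′ = 0.953352°; total 80.9533517
  hemisphere W, so the sign is −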